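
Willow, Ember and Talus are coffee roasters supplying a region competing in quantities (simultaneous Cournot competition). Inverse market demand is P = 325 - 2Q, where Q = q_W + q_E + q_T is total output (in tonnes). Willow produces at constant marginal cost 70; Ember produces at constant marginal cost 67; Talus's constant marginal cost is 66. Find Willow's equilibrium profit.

Willow's profit: π_W = (325 - 2Q)q_W - (70q_W). Setting ∂π_W/∂q_W = 0: 255 - 4q_W - 2(q_E + q_T) = 0.
Ember's profit: π_E = (325 - 2Q)q_E - (67q_E). Setting ∂π_E/∂q_E = 0: 258 - 4q_E - 2(q_W + q_T) = 0.
Talus's profit: π_T = (325 - 2Q)q_T - (66q_T). Setting ∂π_T/∂q_T = 0: 259 - 4q_T - 2(q_W + q_E) = 0.
Adding the 3 first-order conditions: 772 − 8Q = 0, so Q = 193/2.
Back-substituting: q_W = (255 − 193)/2 = 31, q_E = (258 − 193)/2 = 65/2, q_T = (259 − 193)/2 = 33.
Price P = 325 - 2·(193/2) = 132.
Willow's profit: (132 - 70)·31 = 1922.

1922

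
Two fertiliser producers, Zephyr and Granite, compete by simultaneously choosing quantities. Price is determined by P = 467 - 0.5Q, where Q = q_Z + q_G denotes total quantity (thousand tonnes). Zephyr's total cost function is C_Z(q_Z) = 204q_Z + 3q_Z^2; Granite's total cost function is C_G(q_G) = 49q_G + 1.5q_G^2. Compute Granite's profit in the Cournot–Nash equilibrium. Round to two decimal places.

20282.07

Zephyr's profit: π_Z = (467 - 0.5Q)q_Z - (204q_Z + 3q_Z²). Setting ∂π_Z/∂q_Z = 0: 263 - 7q_Z - (1/2)(q_G) = 0.
Granite's first-order condition: 418 - 4q_G - (1/2)(q_Z) = 0.
Best responses: q_Z = (263 - (1/2)q_G)/7, q_G = (418 - (1/2)q_Z)/4.
Solving the pair: q_Z = 1124/37, q_G = 100.7027.
Price P = 467 - (1/2)·131.0811 = 401.4595.
Granite's profit: 401.4595·100.7027 - 49·100.7027 - (3/2)·100.7027² = 20282.0687.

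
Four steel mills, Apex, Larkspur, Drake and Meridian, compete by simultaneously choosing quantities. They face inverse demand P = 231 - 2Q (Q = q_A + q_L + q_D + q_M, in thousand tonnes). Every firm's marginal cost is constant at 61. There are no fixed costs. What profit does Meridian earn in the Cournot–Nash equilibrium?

578

A representative firm's profit is π_i = q_i(231 - 2Q) - 61q_i.
Setting ∂π_i/∂q_i = 0 with rivals' quantities fixed: 170 - 4q_i - 2·Σ_{j≠i} q_j = 0.
With identical firms every q_j equals q_i, so Σ_{j≠i} q_j = 3q_i and 170 = 10q_i, giving q_i = 17.
Price P = 231 - 2·68 = 95.
Meridian's profit: (95 - 61)·17 = 578.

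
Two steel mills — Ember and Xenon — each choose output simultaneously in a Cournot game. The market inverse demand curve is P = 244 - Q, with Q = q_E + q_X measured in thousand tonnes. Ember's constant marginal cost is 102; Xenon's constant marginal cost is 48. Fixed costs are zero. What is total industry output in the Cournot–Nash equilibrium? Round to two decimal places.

Ember's profit: π_E = (244 - Q)q_E - (102q_E). Setting ∂π_E/∂q_E = 0: 142 - 2q_E - (q_X) = 0.
Xenon's profit: π_X = (244 - Q)q_X - (48q_X). Setting ∂π_X/∂q_X = 0: 196 - 2q_X - (q_E) = 0.
Rearranging gives the reaction functions q_E = (142 - q_X)/2 and q_X = (196 - q_E)/2.
Solving the pair: q_E = 88/3, q_X = 250/3.
Total output Q = 88/3 + 250/3 = 338/3.

112.67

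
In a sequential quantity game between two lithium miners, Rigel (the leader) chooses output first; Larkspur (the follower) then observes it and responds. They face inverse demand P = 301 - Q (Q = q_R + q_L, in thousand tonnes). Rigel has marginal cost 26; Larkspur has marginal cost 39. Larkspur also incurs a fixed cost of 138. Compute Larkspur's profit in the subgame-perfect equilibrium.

The follower Larkspur best-responds to any q_R: π_L = (301 - Q)q_L - 39q_L.
Setting the follower's marginal profit to zero, 262 - q_R - 2q_L = 0, i.e. q_L = (262 - q_R)/2.
Rigel substitutes q_L(q_R) into its own profit: π_R = q_R(301 - q_R - (262 - q_R)/2) - 26q_R = (170 - (1/2)q_R)q_R - 26q_R.
The leader's first-order condition 144 - q_R = 0 yields q_R = 144.
Then q_L = (262 - 144)/2 = 59.
Price P = 301 - 203 = 98.
Larkspur's profit: (98 - 39)·59 - 138 = 3343.

3343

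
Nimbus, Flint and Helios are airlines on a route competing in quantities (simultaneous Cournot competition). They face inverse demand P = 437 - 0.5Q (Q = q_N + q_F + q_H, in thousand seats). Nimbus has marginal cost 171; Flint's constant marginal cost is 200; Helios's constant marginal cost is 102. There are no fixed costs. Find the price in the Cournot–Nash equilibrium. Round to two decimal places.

Nimbus's profit: π_N = (437 - 0.5Q)q_N - (171q_N). Setting ∂π_N/∂q_N = 0: 266 - q_N - (1/2)(q_F + q_H) = 0.
Flint's first-order condition: 237 - q_F - (1/2)(q_N + q_H) = 0.
Helios's first-order condition: 335 - q_H - (1/2)(q_N + q_F) = 0.
Adding the 3 first-order conditions: 838 − 2Q = 0, so Q = 419.
Back-substituting: q_N = (266 − 419/2)/(1/2) = 113, q_F = (237 − 419/2)/(1/2) = 55, q_H = (335 − 419/2)/(1/2) = 251.
Total output Q = 419, so price P = 437 - (1/2)·419 = 455/2.

227.50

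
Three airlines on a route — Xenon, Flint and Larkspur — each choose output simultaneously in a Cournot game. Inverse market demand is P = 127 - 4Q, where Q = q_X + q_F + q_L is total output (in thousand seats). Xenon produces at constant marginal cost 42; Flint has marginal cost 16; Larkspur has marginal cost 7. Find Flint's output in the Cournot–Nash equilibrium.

8

Xenon's profit: π_X = (127 - 4Q)q_X - (42q_X). Setting ∂π_X/∂q_X = 0: 85 - 8q_X - 4(q_F + q_L) = 0.
Flint's profit: π_F = (127 - 4Q)q_F - (16q_F). Setting ∂π_F/∂q_F = 0: 111 - 8q_F - 4(q_X + q_L) = 0.
Larkspur's profit: π_L = (127 - 4Q)q_L - (7q_L). Setting ∂π_L/∂q_L = 0: 120 - 8q_L - 4(q_X + q_F) = 0.
Adding the 3 conditions: 316 − 8Q − 8Q = 0, i.e. Q = 79/4.
Back-substituting: q_X = (85 − 79)/4 = 3/2, q_F = (111 − 79)/4 = 8, q_L = (120 − 79)/4 = 41/4.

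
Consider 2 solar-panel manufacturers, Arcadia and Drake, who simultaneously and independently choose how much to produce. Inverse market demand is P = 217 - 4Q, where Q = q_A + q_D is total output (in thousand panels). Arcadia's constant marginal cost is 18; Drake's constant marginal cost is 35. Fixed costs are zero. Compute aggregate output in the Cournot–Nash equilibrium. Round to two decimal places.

Arcadia's profit: π_A = (217 - 4Q)q_A - (18q_A). Setting ∂π_A/∂q_A = 0: 199 - 8q_A - 4(q_D) = 0.
Drake's first-order condition: 182 - 8q_D - 4(q_A) = 0.
So q_A = (199 - 4q_D)/8 and q_D = (182 - 4q_A)/8.
Solving the pair: q_A = 18, q_D = 55/4.
Total output Q = 18 + 55/4 = 127/4.

31.75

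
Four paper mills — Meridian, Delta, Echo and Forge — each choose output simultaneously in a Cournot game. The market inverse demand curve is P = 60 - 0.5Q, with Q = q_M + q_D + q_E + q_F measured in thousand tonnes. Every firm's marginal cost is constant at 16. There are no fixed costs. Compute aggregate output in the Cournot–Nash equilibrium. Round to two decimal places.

Each firm earns π_i = (60 - 0.5Q)q_i - 16q_i.
First-order condition (treating rivals' output as given): 44 - q_i - (1/2)·Σ_{j≠i} q_j = 0.
By symmetry each firm produces the same amount; substituting Σ_{j≠i} q_j = 3q_i yields q_i = 44/(5/2) = 88/5.
Total output Q = 88/5 + 88/5 + 88/5 + 88/5 = 352/5.

70.40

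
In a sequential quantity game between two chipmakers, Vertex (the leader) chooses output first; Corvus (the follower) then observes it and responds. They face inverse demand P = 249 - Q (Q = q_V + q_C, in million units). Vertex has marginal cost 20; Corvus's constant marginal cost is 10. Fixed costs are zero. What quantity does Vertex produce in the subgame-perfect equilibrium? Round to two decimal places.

109.50

Solve by backward induction. Given q_V, the follower Corvus maximises π_C = (249 - q_V - q_C)q_C - 10q_C.
Follower FOC: 239 - q_V - 2q_C = 0, so q_C(q_V) = (239 - q_V)/2.
Vertex substitutes q_C(q_V) into its own profit: π_V = q_V(249 - q_V - (239 - q_V)/2) - 20q_V = (259/2 - (1/2)q_V)q_V - 20q_V.
Maximising: ∂π_V/∂q_V = 219/2 - q_V = 0, giving q_V = 219/2.
Then q_C = (239 - 219/2)/2 = 259/4.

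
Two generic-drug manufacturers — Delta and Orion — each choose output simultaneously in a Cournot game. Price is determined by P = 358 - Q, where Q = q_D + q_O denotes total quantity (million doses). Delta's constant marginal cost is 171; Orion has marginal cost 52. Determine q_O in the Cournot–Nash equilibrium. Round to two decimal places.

Delta's profit: π_D = (358 - Q)q_D - (171q_D). Setting ∂π_D/∂q_D = 0: 187 - 2q_D - (q_O) = 0.
Orion's first-order condition: 306 - 2q_O - (q_D) = 0.
So q_D = (187 - q_O)/2 and q_O = (306 - q_D)/2.
Solving the pair: q_D = 68/3, q_O = 425/3.

141.67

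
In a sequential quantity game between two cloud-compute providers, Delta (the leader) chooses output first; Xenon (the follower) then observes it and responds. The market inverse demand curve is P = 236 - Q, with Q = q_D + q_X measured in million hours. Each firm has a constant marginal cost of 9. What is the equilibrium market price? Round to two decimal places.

The follower Xenon best-responds to any q_D: π_X = (236 - Q)q_X - 9q_X.
Setting the follower's marginal profit to zero, 227 - q_D - 2q_X = 0, i.e. q_X = (227 - q_D)/2.
Delta substitutes q_X(q_D) into its own profit: π_D = q_D(236 - q_D - (227 - q_D)/2) - 9q_D = (245/2 - (1/2)q_D)q_D - 9q_D.
Leader FOC: 227/2 - q_D = 0, so q_D = 227/2.
Then q_X = (227 - 227/2)/2 = 227/4.
Total output Q = 681/4, so price P = 236 - 681/4 = 263/4.

65.75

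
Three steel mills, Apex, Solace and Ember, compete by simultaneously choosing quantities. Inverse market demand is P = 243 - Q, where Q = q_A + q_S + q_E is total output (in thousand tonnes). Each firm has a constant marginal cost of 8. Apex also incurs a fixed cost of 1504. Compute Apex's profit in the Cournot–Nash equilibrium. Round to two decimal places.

Each firm earns π_i = (243 - Q)q_i - 8q_i.
First-order condition (treating rivals' output as given): 235 - 2q_i - Σ_{j≠i} q_j = 0.
By symmetry each firm produces the same amount; substituting Σ_{j≠i} q_j = 2q_i yields q_i = 235/4.
Price P = 243 - 705/4 = 267/4.
Apex's profit: (267/4 - 8)·(235/4) - 1504 = 1947.5625.

1947.56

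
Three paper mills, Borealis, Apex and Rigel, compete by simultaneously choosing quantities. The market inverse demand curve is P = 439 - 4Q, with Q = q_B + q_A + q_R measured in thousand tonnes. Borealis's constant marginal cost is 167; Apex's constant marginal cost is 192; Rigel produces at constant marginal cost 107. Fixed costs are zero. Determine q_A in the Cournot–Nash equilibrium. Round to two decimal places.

8.56

Borealis's profit: π_B = (439 - 4Q)q_B - (167q_B). Setting ∂π_B/∂q_B = 0: 272 - 8q_B - 4(q_A + q_R) = 0.
Apex's first-order condition: 247 - 8q_A - 4(q_B + q_R) = 0.
Rigel's profit: π_R = (439 - 4Q)q_R - (107q_R). Setting ∂π_R/∂q_R = 0: 332 - 8q_R - 4(q_B + q_A) = 0.
Summing all 3 equations gives 851 − 16Q = 0, hence Q = 851/16.
Back-substituting: q_B = (272 − 851/4)/4 = 237/16, q_A = (247 − 851/4)/4 = 137/16, q_R = (332 − 851/4)/4 = 477/16.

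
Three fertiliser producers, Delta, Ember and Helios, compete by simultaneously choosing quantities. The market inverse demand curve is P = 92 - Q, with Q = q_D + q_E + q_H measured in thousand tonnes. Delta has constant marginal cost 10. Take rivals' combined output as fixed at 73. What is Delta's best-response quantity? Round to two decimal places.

With rivals' combined output fixed at 73, Delta's profit is π_D = (92 - 73 - q_D)q_D - (10q_D) = (19 - q_D)q_D - (10q_D).
∂π_D/∂q_D = 9 - 2q_D = 0, so q_D = 9/2.

4.50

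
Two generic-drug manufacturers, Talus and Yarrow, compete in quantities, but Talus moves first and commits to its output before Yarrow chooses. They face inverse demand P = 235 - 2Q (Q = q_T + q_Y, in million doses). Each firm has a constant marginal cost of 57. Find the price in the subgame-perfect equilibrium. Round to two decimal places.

Solve by backward induction. Given q_T, the follower Yarrow maximises π_Y = (235 - 2q_T - 2q_Y)q_Y - 57q_Y.
Setting the follower's marginal profit to zero, 178 - 2q_T - 4q_Y = 0, i.e. q_Y = (178 - 2q_T)/4.
The leader anticipates this reaction. Substituting into P = 235 - 2Q gives P = 146 - q_T, so π_T = (146 - q_T)q_T - 57q_T.
Leader FOC: 89 - 2q_T = 0, so q_T = 89/2.
Then q_Y = (178 - 2·(89/2))/4 = 89/4.
Total output Q = 267/4, so price P = 235 - 2·(267/4) = 203/2.

101.50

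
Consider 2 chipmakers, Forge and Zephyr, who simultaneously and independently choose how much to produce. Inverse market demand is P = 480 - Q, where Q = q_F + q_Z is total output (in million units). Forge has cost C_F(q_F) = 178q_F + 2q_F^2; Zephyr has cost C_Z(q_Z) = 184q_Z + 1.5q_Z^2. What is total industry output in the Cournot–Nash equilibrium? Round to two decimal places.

Forge's profit: π_F = (480 - Q)q_F - (178q_F + 2q_F²). Setting ∂π_F/∂q_F = 0: 302 - 6q_F - (q_Z) = 0.
Zephyr's first-order condition: 296 - 5q_Z - (q_F) = 0.
So q_F = (302 - q_Z)/6 and q_Z = (296 - q_F)/5.
Substituting one into the other gives q_F = 1214/29 and q_Z = 1474/29.
Total output Q = 1214/29 + 1474/29 = 92.6897.

92.69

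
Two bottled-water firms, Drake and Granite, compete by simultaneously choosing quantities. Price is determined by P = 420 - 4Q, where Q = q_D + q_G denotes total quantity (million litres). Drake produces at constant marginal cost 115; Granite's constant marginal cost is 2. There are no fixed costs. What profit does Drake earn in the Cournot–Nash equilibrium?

Drake's profit: π_D = (420 - 4Q)q_D - (115q_D). Setting ∂π_D/∂q_D = 0: 305 - 8q_D - 4(q_G) = 0.
Granite's first-order condition: 418 - 8q_G - 4(q_D) = 0.
Best responses: q_D = (305 - 4q_G)/8, q_G = (418 - 4q_D)/8.
Substituting one into the other gives q_D = 16 and q_G = 177/4.
Price P = 420 - 4·(241/4) = 179.
Drake's profit: (179 - 115)·16 = 1024.

1024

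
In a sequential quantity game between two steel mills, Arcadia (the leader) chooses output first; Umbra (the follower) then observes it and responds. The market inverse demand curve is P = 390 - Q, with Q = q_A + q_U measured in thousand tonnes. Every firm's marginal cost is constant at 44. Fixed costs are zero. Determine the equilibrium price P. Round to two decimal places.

130.50

The follower Umbra best-responds to any q_A: π_U = (390 - Q)q_U - 44q_U.
Follower FOC: 346 - q_A - 2q_U = 0, so q_U(q_A) = (346 - q_A)/2.
The leader anticipates this reaction. Substituting into P = 390 - Q gives P = 217 - (1/2)q_A, so π_A = (217 - (1/2)q_A)q_A - 44q_A.
Leader FOC: 173 - q_A = 0, so q_A = 173.
Then q_U = (346 - 173)/2 = 173/2.
Total output Q = 519/2, so price P = 390 - 519/2 = 261/2.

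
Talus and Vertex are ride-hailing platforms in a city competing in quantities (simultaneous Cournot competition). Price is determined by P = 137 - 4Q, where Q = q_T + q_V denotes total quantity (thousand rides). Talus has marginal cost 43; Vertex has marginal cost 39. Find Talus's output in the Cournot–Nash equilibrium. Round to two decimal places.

7.50

Talus's profit: π_T = (137 - 4Q)q_T - (43q_T). Setting ∂π_T/∂q_T = 0: 94 - 8q_T - 4(q_V) = 0.
Vertex's profit: π_V = (137 - 4Q)q_V - (39q_V). Setting ∂π_V/∂q_V = 0: 98 - 8q_V - 4(q_T) = 0.
Rearranging gives the reaction functions q_T = (94 - 4q_V)/8 and q_V = (98 - 4q_T)/8.
Solving the pair: q_T = 15/2, q_V = 17/2.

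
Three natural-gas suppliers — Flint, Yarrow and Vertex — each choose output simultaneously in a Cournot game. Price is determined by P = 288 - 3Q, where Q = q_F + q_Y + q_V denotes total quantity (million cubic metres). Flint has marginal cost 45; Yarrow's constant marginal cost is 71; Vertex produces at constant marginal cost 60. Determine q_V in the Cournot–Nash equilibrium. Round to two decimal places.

18.67

Flint's profit: π_F = (288 - 3Q)q_F - (45q_F). Setting ∂π_F/∂q_F = 0: 243 - 6q_F - 3(q_Y + q_V) = 0.
Yarrow's first-order condition: 217 - 6q_Y - 3(q_F + q_V) = 0.
Vertex's first-order condition: 228 - 6q_V - 3(q_F + q_Y) = 0.
Summing all 3 equations gives 688 − 12Q = 0, hence Q = 172/3.
Back-substituting: q_F = (243 − 172)/3 = 71/3, q_Y = (217 − 172)/3 = 15, q_V = (228 − 172)/3 = 56/3.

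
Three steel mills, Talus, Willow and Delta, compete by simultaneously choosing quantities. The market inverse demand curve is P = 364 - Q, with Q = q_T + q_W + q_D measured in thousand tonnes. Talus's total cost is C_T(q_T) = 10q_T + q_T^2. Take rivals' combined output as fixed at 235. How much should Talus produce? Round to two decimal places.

With rivals' combined output fixed at 235, Talus's profit is π_T = (364 - 235 - q_T)q_T - (10q_T + q_T²) = (129 - q_T)q_T - (10q_T + q_T²).
∂π_T/∂q_T = 119 - 4q_T = 0, so q_T = 119/4.

29.75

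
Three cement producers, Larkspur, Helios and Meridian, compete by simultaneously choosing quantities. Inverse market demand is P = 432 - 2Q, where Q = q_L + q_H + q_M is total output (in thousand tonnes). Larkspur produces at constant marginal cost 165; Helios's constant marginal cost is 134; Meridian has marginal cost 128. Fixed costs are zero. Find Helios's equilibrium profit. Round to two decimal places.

3260.28

Larkspur's profit: π_L = (432 - 2Q)q_L - (165q_L). Setting ∂π_L/∂q_L = 0: 267 - 4q_L - 2(q_H + q_M) = 0.
Helios's profit: π_H = (432 - 2Q)q_H - (134q_H). Setting ∂π_H/∂q_H = 0: 298 - 4q_H - 2(q_L + q_M) = 0.
Meridian's profit: π_M = (432 - 2Q)q_M - (128q_M). Setting ∂π_M/∂q_M = 0: 304 - 4q_M - 2(q_L + q_H) = 0.
Adding the 3 conditions: 869 − 4Q − 4Q = 0, i.e. Q = 869/8.
Back-substituting: q_L = (267 − 869/4)/2 = 199/8, q_H = (298 − 869/4)/2 = 323/8, q_M = (304 − 869/4)/2 = 347/8.
Price P = 432 - 2·(869/8) = 859/4.
Helios's profit: (859/4 - 134)·(323/8) = 3260.2813.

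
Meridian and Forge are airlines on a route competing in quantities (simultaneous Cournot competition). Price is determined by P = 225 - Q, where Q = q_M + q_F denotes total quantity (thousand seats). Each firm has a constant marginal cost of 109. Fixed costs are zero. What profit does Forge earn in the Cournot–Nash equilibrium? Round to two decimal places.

1495.11

Each firm earns π_i = (225 - Q)q_i - 109q_i.
Setting ∂π_i/∂q_i = 0 with rivals' quantities fixed: 116 - 2q_i - q_j = 0.
With identical firms every q_j equals q_i, so q_j = q_i and 116 = 3q_i, giving q_i = 116/3.
Price P = 225 - 232/3 = 443/3.
Forge's profit: (443/3 - 109)·(116/3) = 1495.1111.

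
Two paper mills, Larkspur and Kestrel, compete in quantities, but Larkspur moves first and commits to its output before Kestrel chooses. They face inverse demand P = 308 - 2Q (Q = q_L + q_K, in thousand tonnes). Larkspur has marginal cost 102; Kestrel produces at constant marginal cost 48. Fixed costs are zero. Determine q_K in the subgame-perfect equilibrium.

Solve by backward induction. Given q_L, the follower Kestrel maximises π_K = (308 - 2q_L - 2q_K)q_K - 48q_K.
∂π_K/∂q_K = 260 - 2q_L - 4q_K = 0 gives the reaction function q_K = (260 - 2q_L)/4.
The leader anticipates this reaction. Substituting into P = 308 - 2Q gives P = 178 - q_L, so π_L = (178 - q_L)q_L - 102q_L.
Maximising: ∂π_L/∂q_L = 76 - 2q_L = 0, giving q_L = 38.
Then q_K = (260 - 2·38)/4 = 46.

46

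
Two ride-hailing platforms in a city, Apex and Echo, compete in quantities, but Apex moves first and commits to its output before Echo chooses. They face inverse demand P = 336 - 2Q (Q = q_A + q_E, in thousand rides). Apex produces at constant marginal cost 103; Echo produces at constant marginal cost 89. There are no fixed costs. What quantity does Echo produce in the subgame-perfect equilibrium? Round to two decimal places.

Solve by backward induction. Given q_A, the follower Echo maximises π_E = (336 - 2q_A - 2q_E)q_E - 89q_E.
∂π_E/∂q_E = 247 - 2q_A - 4q_E = 0 gives the reaction function q_E = (247 - 2q_A)/4.
Apex substitutes q_E(q_A) into its own profit: π_A = q_A(336 - 2q_A - (247 - 2q_A)/2) - 103q_A = (425/2 - q_A)q_A - 103q_A.
The leader's first-order condition 219/2 - 2q_A = 0 yields q_A = 219/4.
Then q_E = (247 - 2·(219/4))/4 = 275/8.

34.38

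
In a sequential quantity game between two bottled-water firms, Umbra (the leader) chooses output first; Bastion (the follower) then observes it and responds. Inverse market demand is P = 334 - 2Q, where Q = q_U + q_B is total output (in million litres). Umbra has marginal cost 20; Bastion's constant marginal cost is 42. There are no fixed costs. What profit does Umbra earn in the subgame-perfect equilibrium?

7056

The follower Bastion best-responds to any q_U: π_B = (334 - 2Q)q_B - 42q_B.
∂π_B/∂q_B = 292 - 2q_U - 4q_B = 0 gives the reaction function q_B = (292 - 2q_U)/4.
Umbra substitutes q_B(q_U) into its own profit: π_U = q_U(334 - 2q_U - (292 - 2q_U)/2) - 20q_U = (188 - q_U)q_U - 20q_U.
The leader's first-order condition 168 - 2q_U = 0 yields q_U = 84.
Then q_B = (292 - 2·84)/4 = 31.
Price P = 334 - 2·115 = 104.
Umbra's profit: (104 - 20)·84 = 7056.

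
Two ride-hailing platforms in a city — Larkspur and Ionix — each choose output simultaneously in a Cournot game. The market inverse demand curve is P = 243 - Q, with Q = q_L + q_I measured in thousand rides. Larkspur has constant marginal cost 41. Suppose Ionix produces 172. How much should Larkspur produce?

With the rival's output fixed at 172, Larkspur's profit is π_L = (243 - 172 - q_L)q_L - (41q_L) = (71 - q_L)q_L - (41q_L).
∂π_L/∂q_L = 30 - 2q_L = 0, so q_L = 15.

15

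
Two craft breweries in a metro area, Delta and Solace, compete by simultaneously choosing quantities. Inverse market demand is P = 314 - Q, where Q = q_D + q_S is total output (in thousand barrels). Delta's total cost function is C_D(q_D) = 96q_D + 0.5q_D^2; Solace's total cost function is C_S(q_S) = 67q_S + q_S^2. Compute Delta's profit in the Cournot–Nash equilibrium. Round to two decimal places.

Delta's profit: π_D = (314 - Q)q_D - (96q_D + (1/2)q_D²). Setting ∂π_D/∂q_D = 0: 218 - 3q_D - (q_S) = 0.
Solace's profit: π_S = (314 - Q)q_S - (67q_S + q_S²). Setting ∂π_S/∂q_S = 0: 247 - 4q_S - (q_D) = 0.
So q_D = (218 - q_S)/3 and q_S = (247 - q_D)/4.
Substituting one into the other gives q_D = 625/11 and q_S = 523/11.
Price P = 314 - 1148/11 = 209.6364.
Delta's profit: 209.6364·(625/11) - 96·(625/11) - (1/2)(625/11)² = 4842.4587.

4842.46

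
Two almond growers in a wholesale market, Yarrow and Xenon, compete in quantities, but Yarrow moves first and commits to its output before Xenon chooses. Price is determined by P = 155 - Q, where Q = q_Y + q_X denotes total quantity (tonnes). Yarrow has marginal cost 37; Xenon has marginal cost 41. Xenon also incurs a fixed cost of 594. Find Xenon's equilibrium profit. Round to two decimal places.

108.25

Solve by backward induction. Given q_Y, the follower Xenon maximises π_X = (155 - q_Y - q_X)q_X - 41q_X.
Setting the follower's marginal profit to zero, 114 - q_Y - 2q_X = 0, i.e. q_X = (114 - q_Y)/2.
The leader anticipates this reaction. Substituting into P = 155 - Q gives P = 98 - (1/2)q_Y, so π_Y = (98 - (1/2)q_Y)q_Y - 37q_Y.
The leader's first-order condition 61 - q_Y = 0 yields q_Y = 61.
Then q_X = (114 - 61)/2 = 53/2.
Price P = 155 - 175/2 = 135/2.
Xenon's profit: (135/2 - 41)·(53/2) - 594 = 433/4.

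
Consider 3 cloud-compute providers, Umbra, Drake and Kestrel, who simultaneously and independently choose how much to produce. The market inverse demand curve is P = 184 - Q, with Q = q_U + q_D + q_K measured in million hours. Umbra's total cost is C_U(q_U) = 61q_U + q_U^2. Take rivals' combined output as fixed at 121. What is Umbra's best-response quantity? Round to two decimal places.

With rivals' combined output fixed at 121, Umbra's profit is π_U = (184 - 121 - q_U)q_U - (61q_U + q_U²) = (63 - q_U)q_U - (61q_U + q_U²).
∂π_U/∂q_U = 2 - 4q_U = 0, so q_U = 1/2.

0.50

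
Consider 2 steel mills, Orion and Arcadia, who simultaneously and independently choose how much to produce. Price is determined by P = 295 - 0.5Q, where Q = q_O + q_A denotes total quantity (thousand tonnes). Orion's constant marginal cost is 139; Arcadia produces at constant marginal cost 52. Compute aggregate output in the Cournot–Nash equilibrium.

266

Orion's profit: π_O = (295 - 0.5Q)q_O - (139q_O). Setting ∂π_O/∂q_O = 0: 156 - q_O - (1/2)(q_A) = 0.
Arcadia's first-order condition: 243 - q_A - (1/2)(q_O) = 0.
Best responses: q_O = (156 - (1/2)q_A), q_A = (243 - (1/2)q_O).
Substituting one into the other gives q_O = 46 and q_A = 220.
Total output Q = 46 + 220 = 266.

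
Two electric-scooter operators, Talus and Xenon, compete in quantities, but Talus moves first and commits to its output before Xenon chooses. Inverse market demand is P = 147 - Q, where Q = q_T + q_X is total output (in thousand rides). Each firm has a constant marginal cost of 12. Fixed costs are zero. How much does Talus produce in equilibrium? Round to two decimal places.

The follower Xenon best-responds to any q_T: π_X = (147 - Q)q_X - 12q_X.
∂π_X/∂q_X = 135 - q_T - 2q_X = 0 gives the reaction function q_X = (135 - q_T)/2.
The leader anticipates this reaction. Substituting into P = 147 - Q gives P = 159/2 - (1/2)q_T, so π_T = (159/2 - (1/2)q_T)q_T - 12q_T.
The leader's first-order condition 135/2 - q_T = 0 yields q_T = 135/2.
Then q_X = (135 - 135/2)/2 = 135/4.

67.50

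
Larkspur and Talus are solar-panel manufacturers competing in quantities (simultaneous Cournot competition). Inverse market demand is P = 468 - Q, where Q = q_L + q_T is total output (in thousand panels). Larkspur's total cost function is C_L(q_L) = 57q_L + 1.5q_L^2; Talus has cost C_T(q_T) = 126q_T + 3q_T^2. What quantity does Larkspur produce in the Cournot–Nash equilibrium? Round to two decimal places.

75.54

Larkspur's profit: π_L = (468 - Q)q_L - (57q_L + (3/2)q_L²). Setting ∂π_L/∂q_L = 0: 411 - 5q_L - (q_T) = 0.
Talus's profit: π_T = (468 - Q)q_T - (126q_T + 3q_T²). Setting ∂π_T/∂q_T = 0: 342 - 8q_T - (q_L) = 0.
So q_L = (411 - q_T)/5 and q_T = (342 - q_L)/8.
Substituting one into the other gives q_L = 982/13 and q_T = 433/13.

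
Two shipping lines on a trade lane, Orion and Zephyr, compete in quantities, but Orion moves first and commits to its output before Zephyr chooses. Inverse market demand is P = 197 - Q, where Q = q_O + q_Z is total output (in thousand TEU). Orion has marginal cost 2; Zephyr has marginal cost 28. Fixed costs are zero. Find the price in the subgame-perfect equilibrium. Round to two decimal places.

57.25

The follower Zephyr best-responds to any q_O: π_Z = (197 - Q)q_Z - 28q_Z.
Follower FOC: 169 - q_O - 2q_Z = 0, so q_Z(q_O) = (169 - q_O)/2.
The leader anticipates this reaction. Substituting into P = 197 - Q gives P = 225/2 - (1/2)q_O, so π_O = (225/2 - (1/2)q_O)q_O - 2q_O.
Leader FOC: 221/2 - q_O = 0, so q_O = 221/2.
Then q_Z = (169 - 221/2)/2 = 117/4.
Total output Q = 559/4, so price P = 197 - 559/4 = 229/4.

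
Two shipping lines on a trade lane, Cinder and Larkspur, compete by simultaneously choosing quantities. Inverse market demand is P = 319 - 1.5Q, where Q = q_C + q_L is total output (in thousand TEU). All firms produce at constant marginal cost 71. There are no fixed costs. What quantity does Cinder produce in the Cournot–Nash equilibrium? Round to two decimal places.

Each firm earns π_i = (319 - 1.5Q)q_i - 71q_i.
Setting ∂π_i/∂q_i = 0 with rivals' quantities fixed: 248 - 3q_i - (3/2)q_j = 0.
By symmetry each firm produces the same amount; substituting q_j = q_i yields q_i = 248/(9/2) = 496/9.

55.11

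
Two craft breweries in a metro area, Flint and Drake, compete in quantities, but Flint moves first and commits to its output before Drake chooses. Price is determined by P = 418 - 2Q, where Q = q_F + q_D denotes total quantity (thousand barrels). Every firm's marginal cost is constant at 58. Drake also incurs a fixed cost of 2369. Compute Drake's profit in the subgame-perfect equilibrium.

Solve by backward induction. Given q_F, the follower Drake maximises π_D = (418 - 2q_F - 2q_D)q_D - 58q_D.
Setting the follower's marginal profit to zero, 360 - 2q_F - 4q_D = 0, i.e. q_D = (360 - 2q_F)/4.
The leader anticipates this reaction. Substituting into P = 418 - 2Q gives P = 238 - q_F, so π_F = (238 - q_F)q_F - 58q_F.
Maximising: ∂π_F/∂q_F = 180 - 2q_F = 0, giving q_F = 90.
Then q_D = (360 - 2·90)/4 = 45.
Price P = 418 - 2·135 = 148.
Drake's profit: (148 - 58)·45 - 2369 = 1681.

1681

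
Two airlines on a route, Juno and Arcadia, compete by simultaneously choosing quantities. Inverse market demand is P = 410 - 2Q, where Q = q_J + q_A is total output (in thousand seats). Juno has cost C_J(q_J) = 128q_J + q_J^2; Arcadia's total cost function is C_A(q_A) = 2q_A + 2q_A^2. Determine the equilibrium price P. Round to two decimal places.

Juno's profit: π_J = (410 - 2Q)q_J - (128q_J + q_J²). Setting ∂π_J/∂q_J = 0: 282 - 6q_J - 2(q_A) = 0.
Arcadia's profit: π_A = (410 - 2Q)q_A - (2q_A + 2q_A²). Setting ∂π_A/∂q_A = 0: 408 - 8q_A - 2(q_J) = 0.
Best responses: q_J = (282 - 2q_A)/6, q_A = (408 - 2q_J)/8.
Substituting one into the other gives q_J = 360/11 and q_A = 471/11.
Total output Q = 831/11, so price P = 410 - 2·(831/11) = 258.9091.

258.91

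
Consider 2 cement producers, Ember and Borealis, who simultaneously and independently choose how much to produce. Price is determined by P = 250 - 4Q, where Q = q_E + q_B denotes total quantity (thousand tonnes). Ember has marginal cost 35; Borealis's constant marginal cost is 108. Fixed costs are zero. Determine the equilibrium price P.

Ember's profit: π_E = (250 - 4Q)q_E - (35q_E). Setting ∂π_E/∂q_E = 0: 215 - 8q_E - 4(q_B) = 0.
Borealis's first-order condition: 142 - 8q_B - 4(q_E) = 0.
So q_E = (215 - 4q_B)/8 and q_B = (142 - 4q_E)/8.
Substituting one into the other gives q_E = 24 and q_B = 23/4.
Total output Q = 119/4, so price P = 250 - 4·(119/4) = 131.

131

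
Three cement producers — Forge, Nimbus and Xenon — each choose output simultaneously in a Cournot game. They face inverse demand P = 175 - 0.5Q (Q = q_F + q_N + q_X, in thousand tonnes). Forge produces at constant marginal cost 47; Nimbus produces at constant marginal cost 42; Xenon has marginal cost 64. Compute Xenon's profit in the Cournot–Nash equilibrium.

648

Forge's profit: π_F = (175 - 0.5Q)q_F - (47q_F). Setting ∂π_F/∂q_F = 0: 128 - q_F - (1/2)(q_N + q_X) = 0.
Nimbus's first-order condition: 133 - q_N - (1/2)(q_F + q_X) = 0.
Xenon's profit: π_X = (175 - 0.5Q)q_X - (64q_X). Setting ∂π_X/∂q_X = 0: 111 - q_X - (1/2)(q_F + q_N) = 0.
Adding the 3 first-order conditions: 372 − 2Q = 0, so Q = 186.
Back-substituting: q_F = (128 − 93)/(1/2) = 70, q_N = (133 − 93)/(1/2) = 80, q_X = (111 − 93)/(1/2) = 36.
Price P = 175 - (1/2)·186 = 82.
Xenon's profit: (82 - 64)·36 = 648.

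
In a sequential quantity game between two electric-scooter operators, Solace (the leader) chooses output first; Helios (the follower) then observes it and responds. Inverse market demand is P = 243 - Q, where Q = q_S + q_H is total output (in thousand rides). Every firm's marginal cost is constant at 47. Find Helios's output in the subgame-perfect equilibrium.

49

Solve by backward induction. Given q_S, the follower Helios maximises π_H = (243 - q_S - q_H)q_H - 47q_H.
∂π_H/∂q_H = 196 - q_S - 2q_H = 0 gives the reaction function q_H = (196 - q_S)/2.
Solace substitutes q_H(q_S) into its own profit: π_S = q_S(243 - q_S - (196 - q_S)/2) - 47q_S = (145 - (1/2)q_S)q_S - 47q_S.
Maximising: ∂π_S/∂q_S = 98 - q_S = 0, giving q_S = 98.
Then q_H = (196 - 98)/2 = 49.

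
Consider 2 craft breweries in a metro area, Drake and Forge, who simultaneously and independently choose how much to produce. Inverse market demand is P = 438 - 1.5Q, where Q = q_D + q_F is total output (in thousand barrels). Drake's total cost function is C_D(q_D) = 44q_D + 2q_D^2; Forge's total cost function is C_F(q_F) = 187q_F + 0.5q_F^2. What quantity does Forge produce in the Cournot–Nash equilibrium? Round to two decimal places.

45.28

Drake's profit: π_D = (438 - 1.5Q)q_D - (44q_D + 2q_D²). Setting ∂π_D/∂q_D = 0: 394 - 7q_D - (3/2)(q_F) = 0.
Forge's first-order condition: 251 - 4q_F - (3/2)(q_D) = 0.
Rearranging gives the reaction functions q_D = (394 - (3/2)q_F)/7 and q_F = (251 - (3/2)q_D)/4.
Solving the pair: q_D = 46.5825, q_F = 45.2816.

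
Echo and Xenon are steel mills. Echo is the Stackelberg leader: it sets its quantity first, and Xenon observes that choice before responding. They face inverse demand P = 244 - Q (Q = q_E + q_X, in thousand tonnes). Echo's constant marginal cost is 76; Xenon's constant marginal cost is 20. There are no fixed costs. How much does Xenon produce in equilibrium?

84

Solve by backward induction. Given q_E, the follower Xenon maximises π_X = (244 - q_E - q_X)q_X - 20q_X.
Setting the follower's marginal profit to zero, 224 - q_E - 2q_X = 0, i.e. q_X = (224 - q_E)/2.
The leader anticipates this reaction. Substituting into P = 244 - Q gives P = 132 - (1/2)q_E, so π_E = (132 - (1/2)q_E)q_E - 76q_E.
The leader's first-order condition 56 - q_E = 0 yields q_E = 56.
Then q_X = (224 - 56)/2 = 84.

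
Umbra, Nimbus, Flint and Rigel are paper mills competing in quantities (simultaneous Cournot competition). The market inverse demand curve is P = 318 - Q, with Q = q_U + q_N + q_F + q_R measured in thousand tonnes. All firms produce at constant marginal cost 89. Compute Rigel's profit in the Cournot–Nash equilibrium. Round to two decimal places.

Each firm earns π_i = (318 - Q)q_i - 89q_i.
First-order condition (treating rivals' output as given): 229 - 2q_i - Σ_{j≠i} q_j = 0.
By symmetry each firm produces the same amount; substituting Σ_{j≠i} q_j = 3q_i yields q_i = 229/5.
Price P = 318 - 916/5 = 674/5.
Rigel's profit: (674/5 - 89)·(229/5) = 2097.6400.

2097.64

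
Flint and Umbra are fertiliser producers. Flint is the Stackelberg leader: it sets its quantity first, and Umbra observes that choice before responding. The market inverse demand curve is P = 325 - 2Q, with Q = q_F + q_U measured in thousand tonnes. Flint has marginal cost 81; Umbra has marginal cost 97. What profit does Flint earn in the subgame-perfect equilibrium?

The follower Umbra best-responds to any q_F: π_U = (325 - 2Q)q_U - 97q_U.
Setting the follower's marginal profit to zero, 228 - 2q_F - 4q_U = 0, i.e. q_U = (228 - 2q_F)/4.
The leader anticipates this reaction. Substituting into P = 325 - 2Q gives P = 211 - q_F, so π_F = (211 - q_F)q_F - 81q_F.
Maximising: ∂π_F/∂q_F = 130 - 2q_F = 0, giving q_F = 65.
Then q_U = (228 - 2·65)/4 = 49/2.
Price P = 325 - 2·(179/2) = 146.
Flint's profit: (146 - 81)·65 = 4225.

4225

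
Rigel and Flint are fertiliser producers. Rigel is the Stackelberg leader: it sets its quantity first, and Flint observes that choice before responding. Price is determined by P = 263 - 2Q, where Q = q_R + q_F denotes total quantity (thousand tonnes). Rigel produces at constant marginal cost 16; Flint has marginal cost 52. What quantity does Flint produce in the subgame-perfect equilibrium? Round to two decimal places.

17.38

The follower Flint best-responds to any q_R: π_F = (263 - 2Q)q_F - 52q_F.
Setting the follower's marginal profit to zero, 211 - 2q_R - 4q_F = 0, i.e. q_F = (211 - 2q_R)/4.
The leader anticipates this reaction. Substituting into P = 263 - 2Q gives P = 315/2 - q_R, so π_R = (315/2 - q_R)q_R - 16q_R.
Leader FOC: 283/2 - 2q_R = 0, so q_R = 283/4.
Then q_F = (211 - 2·(283/4))/4 = 139/8.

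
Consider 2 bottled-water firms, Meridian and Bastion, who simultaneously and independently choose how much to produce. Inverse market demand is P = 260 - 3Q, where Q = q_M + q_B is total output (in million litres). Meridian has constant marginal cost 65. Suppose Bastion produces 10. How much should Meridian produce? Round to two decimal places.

27.50

With the rival's output fixed at 10, Meridian's profit is π_M = (260 - 3·10 - 3q_M)q_M - (65q_M) = (230 - 3q_M)q_M - (65q_M).
∂π_M/∂q_M = 165 - 6q_M = 0, so q_M = 55/2.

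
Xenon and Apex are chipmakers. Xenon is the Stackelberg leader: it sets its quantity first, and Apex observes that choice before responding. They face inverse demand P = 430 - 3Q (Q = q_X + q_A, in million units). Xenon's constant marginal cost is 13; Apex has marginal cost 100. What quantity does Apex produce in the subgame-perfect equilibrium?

13

The follower Apex best-responds to any q_X: π_A = (430 - 3Q)q_A - 100q_A.
Setting the follower's marginal profit to zero, 330 - 3q_X - 6q_A = 0, i.e. q_A = (330 - 3q_X)/6.
Xenon substitutes q_A(q_X) into its own profit: π_X = q_X(430 - 3q_X - (330 - 3q_X)/2) - 13q_X = (265 - (3/2)q_X)q_X - 13q_X.
Maximising: ∂π_X/∂q_X = 252 - 3q_X = 0, giving q_X = 84.
Then q_A = (330 - 3·84)/6 = 13.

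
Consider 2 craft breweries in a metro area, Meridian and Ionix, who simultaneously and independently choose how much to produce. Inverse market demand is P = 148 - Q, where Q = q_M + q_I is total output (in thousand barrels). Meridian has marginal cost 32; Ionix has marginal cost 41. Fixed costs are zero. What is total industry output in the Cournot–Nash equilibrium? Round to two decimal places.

74.33

Meridian's profit: π_M = (148 - Q)q_M - (32q_M). Setting ∂π_M/∂q_M = 0: 116 - 2q_M - (q_I) = 0.
Ionix's profit: π_I = (148 - Q)q_I - (41q_I). Setting ∂π_I/∂q_I = 0: 107 - 2q_I - (q_M) = 0.
Best responses: q_M = (116 - q_I)/2, q_I = (107 - q_M)/2.
Substituting one into the other gives q_M = 125/3 and q_I = 98/3.
Total output Q = 125/3 + 98/3 = 223/3.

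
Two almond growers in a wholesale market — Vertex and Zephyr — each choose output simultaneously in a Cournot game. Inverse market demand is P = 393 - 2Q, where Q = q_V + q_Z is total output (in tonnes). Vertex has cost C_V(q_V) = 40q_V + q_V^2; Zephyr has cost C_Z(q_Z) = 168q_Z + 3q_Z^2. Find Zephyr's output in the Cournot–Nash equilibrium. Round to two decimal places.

Vertex's profit: π_V = (393 - 2Q)q_V - (40q_V + q_V²). Setting ∂π_V/∂q_V = 0: 353 - 6q_V - 2(q_Z) = 0.
Zephyr's profit: π_Z = (393 - 2Q)q_Z - (168q_Z + 3q_Z²). Setting ∂π_Z/∂q_Z = 0: 225 - 10q_Z - 2(q_V) = 0.
Best responses: q_V = (353 - 2q_Z)/6, q_Z = (225 - 2q_V)/10.
Solving the pair: q_V = 55, q_Z = 23/2.

11.50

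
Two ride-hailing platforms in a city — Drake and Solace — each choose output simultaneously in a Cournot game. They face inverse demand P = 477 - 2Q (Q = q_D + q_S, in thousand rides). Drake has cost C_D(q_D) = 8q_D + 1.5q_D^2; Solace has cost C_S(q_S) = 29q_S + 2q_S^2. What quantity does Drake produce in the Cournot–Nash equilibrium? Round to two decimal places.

54.92

Drake's profit: π_D = (477 - 2Q)q_D - (8q_D + (3/2)q_D²). Setting ∂π_D/∂q_D = 0: 469 - 7q_D - 2(q_S) = 0.
Solace's first-order condition: 448 - 8q_S - 2(q_D) = 0.
So q_D = (469 - 2q_S)/7 and q_S = (448 - 2q_D)/8.
Solving the pair: q_D = 714/13, q_S = 1099/26.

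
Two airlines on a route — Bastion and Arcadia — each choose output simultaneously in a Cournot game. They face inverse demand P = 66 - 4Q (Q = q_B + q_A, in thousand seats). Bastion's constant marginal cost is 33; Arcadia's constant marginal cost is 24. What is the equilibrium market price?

Bastion's profit: π_B = (66 - 4Q)q_B - (33q_B). Setting ∂π_B/∂q_B = 0: 33 - 8q_B - 4(q_A) = 0.
Arcadia's first-order condition: 42 - 8q_A - 4(q_B) = 0.
Best responses: q_B = (33 - 4q_A)/8, q_A = (42 - 4q_B)/8.
Substituting one into the other gives q_B = 2 and q_A = 17/4.
Total output Q = 25/4, so price P = 66 - 4·(25/4) = 41.

41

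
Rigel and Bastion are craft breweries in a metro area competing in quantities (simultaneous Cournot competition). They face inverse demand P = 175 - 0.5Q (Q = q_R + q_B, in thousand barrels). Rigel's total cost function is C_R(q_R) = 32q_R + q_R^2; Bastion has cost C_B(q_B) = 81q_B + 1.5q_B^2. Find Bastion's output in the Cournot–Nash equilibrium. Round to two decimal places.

17.91

Rigel's profit: π_R = (175 - 0.5Q)q_R - (32q_R + q_R²). Setting ∂π_R/∂q_R = 0: 143 - 3q_R - (1/2)(q_B) = 0.
Bastion's first-order condition: 94 - 4q_B - (1/2)(q_R) = 0.
Rearranging gives the reaction functions q_R = (143 - (1/2)q_B)/3 and q_B = (94 - (1/2)q_R)/4.
Solving the pair: q_R = 44.6809, q_B = 842/47.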